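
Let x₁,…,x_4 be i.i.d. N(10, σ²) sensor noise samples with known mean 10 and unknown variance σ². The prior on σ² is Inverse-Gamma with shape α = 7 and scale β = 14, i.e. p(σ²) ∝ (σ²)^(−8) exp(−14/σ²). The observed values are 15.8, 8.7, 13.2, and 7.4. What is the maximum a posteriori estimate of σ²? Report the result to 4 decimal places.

σ̂²_MAP = 4.0165

Sum of squared deviations about the known mean: SS = (15.8−10)² + (8.7−10)² + (13.2−10)² + (7.4−10)² = 52.33.
The Normal likelihood contributes (σ²)^(−n/2) exp(−SS/(2σ²)), so the posterior is Inverse-Gamma(α + n/2, β + SS/2) = Inverse-Gamma(9, 40.165).
The mode of Inverse-Gamma(a, b) is b/(a+1) = 40.165/10 ≈ 4.0165.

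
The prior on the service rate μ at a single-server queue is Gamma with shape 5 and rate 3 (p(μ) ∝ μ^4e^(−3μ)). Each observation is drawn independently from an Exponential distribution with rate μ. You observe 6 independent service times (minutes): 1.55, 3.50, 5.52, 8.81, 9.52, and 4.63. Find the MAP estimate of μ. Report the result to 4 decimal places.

The Exponential(rate=μ) likelihood is ∝ μ^n e^(−μΣtᵢ). Here n = 6 and Σtᵢ = 1.55 + 3.50 + 5.52 + 8.81 + 9.52 + 4.63 = 33.53.
Posterior ∝ μ^4e^(−3μ) · μ^6e^(−33.53μ) = μ^10e^(−36.53μ), i.e. Gamma(11, 36.53).
Mode = (a−1)/b = 10/36.53 ≈ 0.2737.

μ̂_MAP = 0.2737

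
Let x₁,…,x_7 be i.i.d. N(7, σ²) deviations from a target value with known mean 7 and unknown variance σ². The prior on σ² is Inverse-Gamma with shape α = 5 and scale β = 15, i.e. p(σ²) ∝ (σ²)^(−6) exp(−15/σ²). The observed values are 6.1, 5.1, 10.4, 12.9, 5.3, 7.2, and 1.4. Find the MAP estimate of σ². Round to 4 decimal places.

σ̂²_MAP = 6.0568

Sum of squared deviations about the known mean: SS = (6.1−7)² + (5.1−7)² + (10.4−7)² + (12.9−7)² + (5.3−7)² + (7.2−7)² + (1.4−7)² = 85.08.
The Normal likelihood contributes (σ²)^(−n/2) exp(−SS/(2σ²)), so the posterior is Inverse-Gamma(α + n/2, β + SS/2) = Inverse-Gamma(8.5, 57.54).
The mode of Inverse-Gamma(a, b) is b/(a+1) = 57.54/9.5 ≈ 6.0568.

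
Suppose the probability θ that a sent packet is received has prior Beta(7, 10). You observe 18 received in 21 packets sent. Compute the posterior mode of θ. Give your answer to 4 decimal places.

θ̂_MAP = 0.6667

Prior: Beta(7, 10).
Data: 18 successes in 21 trials. The binomial likelihood contributes θ^18(1−θ)^3, so the posterior is Beta(7+18, 10+3) = Beta(25, 13).
For Beta(a, b) with a, b > 1 the mode is (a−1)/(a+b−2) = 24/36 ≈ 0.6667.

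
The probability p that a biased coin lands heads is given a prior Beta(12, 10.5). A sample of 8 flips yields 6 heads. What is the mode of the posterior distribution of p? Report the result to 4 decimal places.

p̂_MAP = 0.5965

Prior: Beta(12, 10.5).
Data: 6 successes in 8 trials. The binomial likelihood contributes p^6(1−p)^2, so the posterior is Beta(12+6, 10.5+2) = Beta(18, 12.5).
For Beta(a, b) with a, b > 1 the mode is (a−1)/(a+b−2) = 17/28.5 ≈ 0.5965.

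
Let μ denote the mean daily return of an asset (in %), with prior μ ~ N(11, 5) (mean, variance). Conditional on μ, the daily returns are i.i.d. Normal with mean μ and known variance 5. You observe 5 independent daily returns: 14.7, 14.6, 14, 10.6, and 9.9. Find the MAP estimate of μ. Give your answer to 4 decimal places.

n = 5; x̄ = (14.7 + 14.6 + 14 + 10.6 + 9.9)/5 = 63.8/5 = 12.76.
For a Normal prior and Normal likelihood with known variance, the posterior is Normal; its mode equals its mean, the precision-weighted average.
Prior precision 1/σ₀² = 1/5 = 0.2; data precision n/σ² = 5/5 = 1.
μ̂ = (0.2·11 + 1·12.76) / (0.2 + 1) = 14.96/1.2 = 187/15 ≈ 12.4667.

μ̂_MAP = 12.4667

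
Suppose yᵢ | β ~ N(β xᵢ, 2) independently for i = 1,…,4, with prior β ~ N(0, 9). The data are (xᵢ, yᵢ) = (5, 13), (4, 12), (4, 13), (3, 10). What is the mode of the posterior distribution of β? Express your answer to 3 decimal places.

β̂_MAP = 2.945

log p(β | y) = −Σ(yᵢ − βxᵢ)²/(2·2) − β²/(2·9) + const.
Setting the derivative to zero: Σxᵢ(yᵢ − βxᵢ)/2 − β/9 = 0, so β = Σxᵢyᵢ / (Σxᵢ² + σ²/τ²).
Σxᵢyᵢ = 5·13 + 4·12 + 4·13 + 3·10 = 195; Σxᵢ² = 66; σ²/τ² = 2/9.
β̂_MAP = 195 / (66 + 2/9) = 195/(596/9) = 1755/596 ≈ 2.945.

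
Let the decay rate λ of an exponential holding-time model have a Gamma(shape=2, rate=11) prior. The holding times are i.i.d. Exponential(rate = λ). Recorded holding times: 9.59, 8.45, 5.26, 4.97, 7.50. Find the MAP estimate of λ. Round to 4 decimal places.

The Exponential(rate=λ) likelihood is ∝ λ^n e^(−λΣtᵢ). Here n = 5 and Σtᵢ = 9.59 + 8.45 + 5.26 + 4.97 + 7.50 = 35.77.
Posterior ∝ λe^(−11λ) · λ^5e^(−35.77λ) = λ^6e^(−46.77λ), i.e. Gamma(7, 46.77).
Mode = (a−1)/b = 6/46.77 ≈ 0.1283.

λ̂_MAP = 0.1283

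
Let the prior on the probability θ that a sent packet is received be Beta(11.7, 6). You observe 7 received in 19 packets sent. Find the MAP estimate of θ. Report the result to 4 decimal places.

θ̂_MAP = 0.5101

Prior: Beta(11.7, 6).
Data: 7 successes in 19 trials. The binomial likelihood contributes θ^7(1−θ)^12, so the posterior is Beta(11.7+7, 6+12) = Beta(18.7, 18).
For Beta(a, b) with a, b > 1 the mode is (a−1)/(a+b−2) = 17.7/34.7 ≈ 0.5101.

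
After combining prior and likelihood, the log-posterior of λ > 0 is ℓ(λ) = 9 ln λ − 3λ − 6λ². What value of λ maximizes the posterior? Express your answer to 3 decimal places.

λ̂_MAP = 0.750

ℓ'(λ) = 9/λ − 3 − 12λ. Setting this to zero and multiplying by λ: 12λ² + 3λ − 9 = 0.
λ = (−3 + √(3² + 4·12·9)) / (2·12) = (−3 + √441) / 24 = (−3 + 21)/24 = 3/4.
ℓ''(λ) = −9/λ² − 12 < 0, confirming a maximum.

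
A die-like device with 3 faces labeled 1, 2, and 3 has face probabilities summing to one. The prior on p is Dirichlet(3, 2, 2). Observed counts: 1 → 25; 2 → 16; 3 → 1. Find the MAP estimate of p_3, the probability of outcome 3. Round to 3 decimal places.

MAP estimate: 0.043

The posterior is Dirichlet(αᵢ + nᵢ) = Dirichlet(28, 18, 3).
For a Dirichlet(a₁,…,a_K) with all aᵢ > 1, the mode has j-th component (aⱼ − 1)/(Σaᵢ − K).
Here Σaᵢ = 49 and K = 3, so p_3 = (3 − 1)/(49 − 3) = 2/46 ≈ 0.043.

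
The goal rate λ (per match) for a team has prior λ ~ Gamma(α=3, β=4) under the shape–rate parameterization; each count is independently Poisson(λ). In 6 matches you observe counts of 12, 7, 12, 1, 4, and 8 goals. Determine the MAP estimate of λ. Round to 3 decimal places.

Σxᵢ = 12+7+12+1+4+8 = 44, with n = 6.
Posterior ∝ λ^2e^(−4λ) · λ^44e^(−6λ) = λ^46e^(−10λ), i.e. Gamma(shape=47, rate=10).
The mode of a Gamma(a, b) with a ≥ 1 (shape–rate) is (a−1)/b = 46/10 ≈ 4.600.

λ̂_MAP = 4.600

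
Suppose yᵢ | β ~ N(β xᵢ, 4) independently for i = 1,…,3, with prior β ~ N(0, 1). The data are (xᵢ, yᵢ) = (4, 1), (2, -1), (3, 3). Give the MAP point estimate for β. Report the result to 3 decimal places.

β̂_MAP = 0.333

log p(β | y) = −Σ(yᵢ − βxᵢ)²/(2·4) − β²/(2·1) + const.
Setting the derivative to zero: Σxᵢ(yᵢ − βxᵢ)/4 − β/1 = 0, so β = Σxᵢyᵢ / (Σxᵢ² + σ²/τ²).
Σxᵢyᵢ = 4·1 + 2·(-1) + 3·3 = 11; Σxᵢ² = 29; σ²/τ² = 4.
β̂_MAP = 11 / (29 + 4) = 11/33 ≈ 0.333.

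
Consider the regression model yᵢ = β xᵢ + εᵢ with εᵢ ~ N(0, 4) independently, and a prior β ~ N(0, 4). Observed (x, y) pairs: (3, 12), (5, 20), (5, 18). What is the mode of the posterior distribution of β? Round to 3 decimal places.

β̂_MAP = 3.767

log p(β | y) = −Σ(yᵢ − βxᵢ)²/(2·4) − β²/(2·4) + const.
Setting the derivative to zero: Σxᵢ(yᵢ − βxᵢ)/4 − β/4 = 0, so β = Σxᵢyᵢ / (Σxᵢ² + σ²/τ²).
Σxᵢyᵢ = 3·12 + 5·20 + 5·18 = 226; Σxᵢ² = 59; σ²/τ² = 1.
β̂_MAP = 226 / (59 + 1) = 226/60 ≈ 3.767.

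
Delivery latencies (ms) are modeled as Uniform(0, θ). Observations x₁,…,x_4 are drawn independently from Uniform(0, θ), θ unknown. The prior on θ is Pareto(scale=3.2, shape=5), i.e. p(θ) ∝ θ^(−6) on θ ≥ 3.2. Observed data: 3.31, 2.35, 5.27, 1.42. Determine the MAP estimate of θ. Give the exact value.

θ̂_MAP = 5.27

The Uniform(0, θ) likelihood is θ^(−n) for θ ≥ max(xᵢ), zero otherwise. Here max(xᵢ) = 5.27.
Posterior ∝ θ^(−6) · θ^(−4) = θ^(−10) on θ ≥ max(3.2, 5.27) = 5.27.
This density is strictly decreasing in θ, so the posterior mode lies at the lower boundary of the support.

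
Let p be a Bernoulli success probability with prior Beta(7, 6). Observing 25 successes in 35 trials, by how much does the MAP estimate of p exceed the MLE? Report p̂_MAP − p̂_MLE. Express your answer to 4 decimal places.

MAP − MLE = -0.0404

Posterior is Beta(32, 16); MAP = (32−1)/(48−2) = 31/46 ≈ 0.67391.
MLE ignores the prior: p̂_MLE = k/n = 25/35 ≈ 0.71429.
Difference = 31/46 − 25/35 = -13/322 ≈ -0.0404.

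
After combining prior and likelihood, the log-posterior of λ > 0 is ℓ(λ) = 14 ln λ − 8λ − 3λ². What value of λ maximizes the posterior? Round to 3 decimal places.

λ̂_MAP = 1.000

ℓ'(λ) = 14/λ − 8 − 6λ. Setting this to zero and multiplying by λ: 6λ² + 8λ − 14 = 0.
λ = (−8 + √(8² + 4·6·14)) / (2·6) = (−8 + √400) / 12 = (−8 + 20)/12 = 1.
ℓ''(λ) = −14/λ² − 6 < 0, confirming a maximum.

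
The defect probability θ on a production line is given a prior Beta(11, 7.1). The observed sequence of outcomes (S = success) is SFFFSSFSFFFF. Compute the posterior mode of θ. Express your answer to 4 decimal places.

Prior: Beta(11, 7.1).
Data: 4 successes in 12 trials (from the sequence). The binomial likelihood contributes θ^4(1−θ)^8, so the posterior is Beta(11+4, 7.1+8) = Beta(15, 15.1).
For Beta(a, b) with a, b > 1 the mode is (a−1)/(a+b−2) = 14/28.1 ≈ 0.4982.

θ̂_MAP = 0.4982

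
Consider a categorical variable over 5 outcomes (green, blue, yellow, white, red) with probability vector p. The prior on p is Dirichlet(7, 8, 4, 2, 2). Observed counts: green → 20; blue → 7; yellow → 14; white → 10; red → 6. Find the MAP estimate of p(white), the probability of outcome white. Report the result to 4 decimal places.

The posterior is Dirichlet(αᵢ + nᵢ) = Dirichlet(27, 15, 18, 12, 8).
For a Dirichlet(a₁,…,a_K) with all aᵢ > 1, the mode has j-th component (aⱼ − 1)/(Σaᵢ − K).
Here Σaᵢ = 80 and K = 5, so p(white) = (12 − 1)/(80 − 5) = 11/75 ≈ 0.1467.

MAP estimate of p(white) = 0.1467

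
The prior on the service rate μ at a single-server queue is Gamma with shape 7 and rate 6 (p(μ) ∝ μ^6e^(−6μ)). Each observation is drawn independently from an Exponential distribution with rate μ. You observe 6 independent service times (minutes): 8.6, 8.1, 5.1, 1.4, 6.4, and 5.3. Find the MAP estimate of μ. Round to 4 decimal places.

μ̂_MAP = 0.2934

The Exponential(rate=μ) likelihood is ∝ μ^n e^(−μΣtᵢ). Here n = 6 and Σtᵢ = 8.6 + 8.1 + 5.1 + 1.4 + 6.4 + 5.3 = 34.9.
Posterior ∝ μ^6e^(−6μ) · μ^6e^(−34.9μ) = μ^12e^(−40.9μ), i.e. Gamma(13, 40.9).
Mode = (a−1)/b = 12/40.9 ≈ 0.2934.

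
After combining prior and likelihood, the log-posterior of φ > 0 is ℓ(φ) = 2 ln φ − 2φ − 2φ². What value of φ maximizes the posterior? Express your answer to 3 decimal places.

φ̂_MAP = 0.500

ℓ'(φ) = 2/φ − 2 − 4φ. Setting this to zero and multiplying by φ: 4φ² + 2φ − 2 = 0.
φ = (−2 + √(2² + 4·4·2)) / (2·4) = (−2 + √36) / 8 = (−2 + 6)/8 = 1/2.
ℓ''(φ) = −2/φ² − 4 < 0, confirming a maximum.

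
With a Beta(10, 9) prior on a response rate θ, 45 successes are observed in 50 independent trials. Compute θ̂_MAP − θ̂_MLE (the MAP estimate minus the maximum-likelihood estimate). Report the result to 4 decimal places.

Posterior is Beta(55, 14); MAP = (55−1)/(69−2) = 54/67 ≈ 0.80597.
MLE ignores the prior: θ̂_MLE = k/n = 45/50 ≈ 0.90000.
Difference = 54/67 − 45/50 = -63/670 ≈ -0.0940.

MAP − MLE = -0.0940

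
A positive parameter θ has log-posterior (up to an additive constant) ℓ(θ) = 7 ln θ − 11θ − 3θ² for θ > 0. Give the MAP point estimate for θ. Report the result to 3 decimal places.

ℓ'(θ) = 7/θ − 11 − 6θ. Setting this to zero and multiplying by θ: 6θ² + 11θ − 7 = 0.
θ = (−11 + √(11² + 4·6·7)) / (2·6) = (−11 + √289) / 12 = (−11 + 17)/12 = 1/2.
ℓ''(θ) = −7/θ² − 6 < 0, confirming a maximum.

θ̂_MAP = 0.500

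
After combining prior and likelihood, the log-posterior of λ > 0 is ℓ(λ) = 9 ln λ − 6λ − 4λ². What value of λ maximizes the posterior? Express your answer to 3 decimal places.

λ̂_MAP = 0.750

ℓ'(λ) = 9/λ − 6 − 8λ. Setting this to zero and multiplying by λ: 8λ² + 6λ − 9 = 0.
λ = (−6 + √(6² + 4·8·9)) / (2·8) = (−6 + √324) / 16 = (−6 + 18)/16 = 3/4.
ℓ''(λ) = −9/λ² − 8 < 0, confirming a maximum.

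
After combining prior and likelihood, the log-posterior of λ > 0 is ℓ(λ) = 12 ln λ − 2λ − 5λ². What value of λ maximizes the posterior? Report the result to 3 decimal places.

ℓ'(λ) = 12/λ − 2 − 10λ. Setting this to zero and multiplying by λ: 10λ² + 2λ − 12 = 0.
λ = (−2 + √(2² + 4·10·12)) / (2·10) = (−2 + √484) / 20 = (−2 + 22)/20 = 1.
ℓ''(λ) = −12/λ² − 10 < 0, confirming a maximum.

λ̂_MAP = 1.000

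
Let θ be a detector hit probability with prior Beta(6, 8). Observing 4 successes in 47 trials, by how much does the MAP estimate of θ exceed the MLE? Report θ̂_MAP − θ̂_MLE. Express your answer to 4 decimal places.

Posterior is Beta(10, 51); MAP = (10−1)/(61−2) = 9/59 ≈ 0.15254.
MLE ignores the prior: θ̂_MLE = k/n = 4/47 ≈ 0.08511.
Difference = 9/59 − 4/47 = 187/2773 ≈ 0.0674.

MAP − MLE = 0.0674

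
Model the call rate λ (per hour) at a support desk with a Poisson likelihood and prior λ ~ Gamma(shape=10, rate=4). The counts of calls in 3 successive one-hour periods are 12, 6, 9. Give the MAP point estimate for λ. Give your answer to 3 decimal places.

λ̂_MAP = 5.143

Σxᵢ = 12+6+9 = 27, with n = 3.
Posterior ∝ λ^9e^(−4λ) · λ^27e^(−3λ) = λ^36e^(−7λ), i.e. Gamma(shape=37, rate=7).
The mode of a Gamma(a, b) with a ≥ 1 (shape–rate) is (a−1)/b = 36/7 ≈ 5.143.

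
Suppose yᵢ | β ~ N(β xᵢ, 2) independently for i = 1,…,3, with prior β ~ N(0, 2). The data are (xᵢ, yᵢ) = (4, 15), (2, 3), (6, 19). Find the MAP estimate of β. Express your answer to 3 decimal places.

β̂_MAP = 3.158

log p(β | y) = −Σ(yᵢ − βxᵢ)²/(2·2) − β²/(2·2) + const.
Setting the derivative to zero: Σxᵢ(yᵢ − βxᵢ)/2 − β/2 = 0, so β = Σxᵢyᵢ / (Σxᵢ² + σ²/τ²).
Σxᵢyᵢ = 4·15 + 2·3 + 6·19 = 180; Σxᵢ² = 56; σ²/τ² = 1.
β̂_MAP = 180 / (56 + 1) = 180/57 ≈ 3.158.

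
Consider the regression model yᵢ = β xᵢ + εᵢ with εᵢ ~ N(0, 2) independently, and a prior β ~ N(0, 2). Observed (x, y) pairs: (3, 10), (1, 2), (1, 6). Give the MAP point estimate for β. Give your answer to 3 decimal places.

β̂_MAP = 3.167

log p(β | y) = −Σ(yᵢ − βxᵢ)²/(2·2) − β²/(2·2) + const.
Setting the derivative to zero: Σxᵢ(yᵢ − βxᵢ)/2 − β/2 = 0, so β = Σxᵢyᵢ / (Σxᵢ² + σ²/τ²).
Σxᵢyᵢ = 3·10 + 1·2 + 1·6 = 38; Σxᵢ² = 11; σ²/τ² = 1.
β̂_MAP = 38 / (11 + 1) = 38/12 ≈ 3.167.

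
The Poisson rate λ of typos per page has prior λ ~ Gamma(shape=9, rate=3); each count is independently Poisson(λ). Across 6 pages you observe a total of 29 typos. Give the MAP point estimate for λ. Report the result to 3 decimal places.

λ̂_MAP = 4.111

Σxᵢ = 29, n = 6.
Posterior ∝ λ^8e^(−3λ) · λ^29e^(−6λ) = λ^37e^(−9λ), i.e. Gamma(shape=38, rate=9).
The mode of a Gamma(a, b) with a ≥ 1 (shape–rate) is (a−1)/b = 37/9 ≈ 4.111.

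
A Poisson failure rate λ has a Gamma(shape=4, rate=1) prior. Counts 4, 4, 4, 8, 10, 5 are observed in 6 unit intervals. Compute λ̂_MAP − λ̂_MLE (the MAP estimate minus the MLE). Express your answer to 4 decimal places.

MAP − MLE = -0.4048

Σxᵢ = 35. Posterior is Gamma(39, 7); MAP = (39−1)/7 = 38/7 ≈ 5.42857.
MLE = x̄ = 35/6 ≈ 5.83333.
Difference = 38/7 − 35/6 = -17/42 ≈ -0.4048.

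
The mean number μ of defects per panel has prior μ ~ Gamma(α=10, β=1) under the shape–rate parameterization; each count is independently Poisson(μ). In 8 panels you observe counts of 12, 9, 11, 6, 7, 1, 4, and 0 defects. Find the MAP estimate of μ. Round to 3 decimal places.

Σxᵢ = 12+9+11+6+7+1+4+0 = 50, with n = 8.
Posterior ∝ μ^9e^(−1μ) · μ^50e^(−8μ) = μ^59e^(−9μ), i.e. Gamma(shape=60, rate=9).
The mode of a Gamma(a, b) with a ≥ 1 (shape–rate) is (a−1)/b = 59/9 ≈ 6.556.

μ̂_MAP = 6.556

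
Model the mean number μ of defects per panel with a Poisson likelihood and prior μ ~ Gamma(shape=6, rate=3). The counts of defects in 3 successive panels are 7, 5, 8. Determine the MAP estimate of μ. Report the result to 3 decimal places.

Σxᵢ = 7+5+8 = 20, with n = 3.
Posterior ∝ μ^5e^(−3μ) · μ^20e^(−3μ) = μ^25e^(−6μ), i.e. Gamma(shape=26, rate=6).
The mode of a Gamma(a, b) with a ≥ 1 (shape–rate) is (a−1)/b = 25/6 ≈ 4.167.

μ̂_MAP = 4.167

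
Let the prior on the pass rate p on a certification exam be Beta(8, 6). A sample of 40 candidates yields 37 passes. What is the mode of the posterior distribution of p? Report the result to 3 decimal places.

Prior: Beta(8, 6).
Data: 37 successes in 40 trials. The binomial likelihood contributes p^37(1−p)^3, so the posterior is Beta(8+37, 6+3) = Beta(45, 9).
For Beta(a, b) with a, b > 1 the mode is (a−1)/(a+b−2) = 44/52 ≈ 0.846.

p̂_MAP = 0.846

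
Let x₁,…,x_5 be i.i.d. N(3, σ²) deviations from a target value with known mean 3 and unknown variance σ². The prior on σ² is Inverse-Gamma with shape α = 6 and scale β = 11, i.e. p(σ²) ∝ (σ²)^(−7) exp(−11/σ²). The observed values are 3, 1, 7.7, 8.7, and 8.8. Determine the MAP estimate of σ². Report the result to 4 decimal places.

σ̂²_MAP = 6.0116

Sum of squared deviations about the known mean: SS = (3−3)² + (1−3)² + (7.7−3)² + (8.7−3)² + (8.8−3)² = 92.22.
The Normal likelihood contributes (σ²)^(−n/2) exp(−SS/(2σ²)), so the posterior is Inverse-Gamma(α + n/2, β + SS/2) = Inverse-Gamma(8.5, 57.11).
The mode of Inverse-Gamma(a, b) is b/(a+1) = 57.11/9.5 ≈ 6.0116.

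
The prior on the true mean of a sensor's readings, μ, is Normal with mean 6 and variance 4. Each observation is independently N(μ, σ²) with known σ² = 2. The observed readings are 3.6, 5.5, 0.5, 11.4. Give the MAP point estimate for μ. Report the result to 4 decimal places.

μ̂_MAP = 5.3333

n = 4; x̄ = (3.6 + 5.5 + 0.5 + 11.4)/4 = 21/4 = 5.25.
For a Normal prior and Normal likelihood with known variance, the posterior is Normal; its mode equals its mean, the precision-weighted average.
Prior precision 1/σ₀² = 1/4 = 0.25; data precision n/σ² = 4/2 = 2.
μ̂ = (0.25·6 + 2·5.25) / (0.25 + 2) = 12/2.25 = 16/3 ≈ 5.3333.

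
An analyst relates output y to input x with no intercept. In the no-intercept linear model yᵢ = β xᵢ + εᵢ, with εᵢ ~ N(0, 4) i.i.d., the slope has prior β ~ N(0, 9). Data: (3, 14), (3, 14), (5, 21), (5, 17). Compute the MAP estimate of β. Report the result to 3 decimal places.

log p(β | y) = −Σ(yᵢ − βxᵢ)²/(2·4) − β²/(2·9) + const.
Setting the derivative to zero: Σxᵢ(yᵢ − βxᵢ)/4 − β/9 = 0, so β = Σxᵢyᵢ / (Σxᵢ² + σ²/τ²).
Σxᵢyᵢ = 3·14 + 3·14 + 5·21 + 5·17 = 274; Σxᵢ² = 68; σ²/τ² = 4/9.
β̂_MAP = 274 / (68 + 4/9) = 274/(616/9) = 1233/308 ≈ 4.003.

β̂_MAP = 4.003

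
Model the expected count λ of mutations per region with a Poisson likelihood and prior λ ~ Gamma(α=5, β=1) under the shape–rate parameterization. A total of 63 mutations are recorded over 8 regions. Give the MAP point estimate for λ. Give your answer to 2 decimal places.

λ̂_MAP = 7.44

Σxᵢ = 63, n = 8.
Posterior ∝ λ^4e^(−1λ) · λ^63e^(−8λ) = λ^67e^(−9λ), i.e. Gamma(shape=68, rate=9).
The mode of a Gamma(a, b) with a ≥ 1 (shape–rate) is (a−1)/b = 67/9 ≈ 7.44.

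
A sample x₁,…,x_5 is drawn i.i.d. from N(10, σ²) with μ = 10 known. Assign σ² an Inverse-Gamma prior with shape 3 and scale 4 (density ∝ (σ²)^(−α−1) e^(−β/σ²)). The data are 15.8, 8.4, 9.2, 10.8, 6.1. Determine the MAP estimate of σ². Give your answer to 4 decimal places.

σ̂²_MAP = 4.6685

Sum of squared deviations about the known mean: SS = (15.8−10)² + (8.4−10)² + (9.2−10)² + (10.8−10)² + (6.1−10)² = 52.69.
The Normal likelihood contributes (σ²)^(−n/2) exp(−SS/(2σ²)), so the posterior is Inverse-Gamma(α + n/2, β + SS/2) = Inverse-Gamma(5.5, 30.345).
The mode of Inverse-Gamma(a, b) is b/(a+1) = 30.345/6.5 ≈ 4.6685.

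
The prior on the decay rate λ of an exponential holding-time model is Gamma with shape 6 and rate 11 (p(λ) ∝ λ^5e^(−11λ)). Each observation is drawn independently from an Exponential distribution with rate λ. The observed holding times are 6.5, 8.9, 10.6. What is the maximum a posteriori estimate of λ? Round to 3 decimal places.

The Exponential(rate=λ) likelihood is ∝ λ^n e^(−λΣtᵢ). Here n = 3 and Σtᵢ = 6.5 + 8.9 + 10.6 = 26.
Posterior ∝ λ^5e^(−11λ) · λ^3e^(−26λ) = λ^8e^(−37λ), i.e. Gamma(9, 37).
Mode = (a−1)/b = 8/37 ≈ 0.216.

λ̂_MAP = 0.216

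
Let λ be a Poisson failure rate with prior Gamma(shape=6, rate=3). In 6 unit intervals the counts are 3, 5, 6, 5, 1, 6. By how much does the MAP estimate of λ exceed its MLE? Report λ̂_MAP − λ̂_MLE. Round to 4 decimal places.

MAP − MLE = -0.8889

Σxᵢ = 26. Posterior is Gamma(32, 9); MAP = (32−1)/9 = 31/9 ≈ 3.44444.
MLE = x̄ = 26/6 ≈ 4.33333.
Difference = 31/9 − 26/6 = -8/9 ≈ -0.8889.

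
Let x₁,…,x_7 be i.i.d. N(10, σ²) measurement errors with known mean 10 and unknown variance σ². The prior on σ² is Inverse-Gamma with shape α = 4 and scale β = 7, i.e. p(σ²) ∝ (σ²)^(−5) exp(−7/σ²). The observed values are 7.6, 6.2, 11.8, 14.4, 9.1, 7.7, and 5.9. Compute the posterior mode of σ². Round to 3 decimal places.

σ̂²_MAP = 4.689

Sum of squared deviations about the known mean: SS = (7.6−10)² + (6.2−10)² + (11.8−10)² + (14.4−10)² + (9.1−10)² + (7.7−10)² + (5.9−10)² = 65.71.
The Normal likelihood contributes (σ²)^(−n/2) exp(−SS/(2σ²)), so the posterior is Inverse-Gamma(α + n/2, β + SS/2) = Inverse-Gamma(7.5, 39.855).
The mode of Inverse-Gamma(a, b) is b/(a+1) = 39.855/8.5 ≈ 4.689.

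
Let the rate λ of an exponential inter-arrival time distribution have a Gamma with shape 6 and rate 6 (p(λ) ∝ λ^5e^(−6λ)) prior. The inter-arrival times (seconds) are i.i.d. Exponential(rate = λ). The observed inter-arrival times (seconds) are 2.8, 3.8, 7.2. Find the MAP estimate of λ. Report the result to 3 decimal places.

The Exponential(rate=λ) likelihood is ∝ λ^n e^(−λΣtᵢ). Here n = 3 and Σtᵢ = 2.8 + 3.8 + 7.2 = 13.8.
Posterior ∝ λ^5e^(−6λ) · λ^3e^(−13.8λ) = λ^8e^(−19.8λ), i.e. Gamma(9, 19.8).
Mode = (a−1)/b = 8/19.8 ≈ 0.404.

λ̂_MAP = 0.404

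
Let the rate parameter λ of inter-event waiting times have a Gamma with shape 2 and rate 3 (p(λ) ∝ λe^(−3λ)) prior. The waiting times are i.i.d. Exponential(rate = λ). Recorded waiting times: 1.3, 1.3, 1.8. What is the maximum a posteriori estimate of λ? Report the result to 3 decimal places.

The Exponential(rate=λ) likelihood is ∝ λ^n e^(−λΣtᵢ). Here n = 3 and Σtᵢ = 1.3 + 1.3 + 1.8 = 4.4.
Posterior ∝ λe^(−3λ) · λ^3e^(−4.4λ) = λ^4e^(−7.4λ), i.e. Gamma(5, 7.4).
Mode = (a−1)/b = 4/7.4 ≈ 0.541.

λ̂_MAP = 0.541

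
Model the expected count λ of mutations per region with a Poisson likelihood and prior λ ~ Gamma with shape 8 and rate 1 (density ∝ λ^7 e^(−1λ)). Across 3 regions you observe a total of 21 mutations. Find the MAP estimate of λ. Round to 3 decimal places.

Σxᵢ = 21, n = 3.
Posterior ∝ λ^7e^(−1λ) · λ^21e^(−3λ) = λ^28e^(−4λ), i.e. Gamma(shape=29, rate=4).
The mode of a Gamma(a, b) with a ≥ 1 (shape–rate) is (a−1)/b = 28/4 ≈ 7.000.

λ̂_MAP = 7.000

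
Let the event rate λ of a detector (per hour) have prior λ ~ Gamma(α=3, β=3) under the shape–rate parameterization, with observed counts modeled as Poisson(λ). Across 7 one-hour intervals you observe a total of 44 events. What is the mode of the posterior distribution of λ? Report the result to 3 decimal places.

λ̂_MAP = 4.600

Σxᵢ = 44, n = 7.
Posterior ∝ λ^2e^(−3λ) · λ^44e^(−7λ) = λ^46e^(−10λ), i.e. Gamma(shape=47, rate=10).
The mode of a Gamma(a, b) with a ≥ 1 (shape–rate) is (a−1)/b = 46/10 ≈ 4.600.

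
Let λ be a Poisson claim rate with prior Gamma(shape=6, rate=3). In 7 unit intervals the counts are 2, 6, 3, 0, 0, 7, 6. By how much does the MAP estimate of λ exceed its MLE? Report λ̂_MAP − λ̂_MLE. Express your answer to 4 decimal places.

MAP − MLE = -0.5286

Σxᵢ = 24. Posterior is Gamma(30, 10); MAP = (30−1)/10 = 29/10 ≈ 2.90000.
MLE = x̄ = 24/7 ≈ 3.42857.
Difference = 29/10 − 24/7 = -37/70 ≈ -0.5286.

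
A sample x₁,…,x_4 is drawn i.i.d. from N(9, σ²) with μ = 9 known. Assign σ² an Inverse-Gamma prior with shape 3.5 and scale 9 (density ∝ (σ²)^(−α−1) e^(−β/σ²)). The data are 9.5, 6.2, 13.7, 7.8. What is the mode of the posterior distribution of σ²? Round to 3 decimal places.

σ̂²_MAP = 3.817

Sum of squared deviations about the known mean: SS = (9.5−9)² + (6.2−9)² + (13.7−9)² + (7.8−9)² = 31.62.
The Normal likelihood contributes (σ²)^(−n/2) exp(−SS/(2σ²)), so the posterior is Inverse-Gamma(α + n/2, β + SS/2) = Inverse-Gamma(5.5, 24.81).
The mode of Inverse-Gamma(a, b) is b/(a+1) = 24.81/6.5 ≈ 3.817.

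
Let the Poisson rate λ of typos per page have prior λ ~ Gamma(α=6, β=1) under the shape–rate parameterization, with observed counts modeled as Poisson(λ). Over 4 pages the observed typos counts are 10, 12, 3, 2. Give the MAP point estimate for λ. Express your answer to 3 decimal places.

Σxᵢ = 10+12+3+2 = 27, with n = 4.
Posterior ∝ λ^5e^(−1λ) · λ^27e^(−4λ) = λ^32e^(−5λ), i.e. Gamma(shape=33, rate=5).
The mode of a Gamma(a, b) with a ≥ 1 (shape–rate) is (a−1)/b = 32/5 ≈ 6.400.

λ̂_MAP = 6.400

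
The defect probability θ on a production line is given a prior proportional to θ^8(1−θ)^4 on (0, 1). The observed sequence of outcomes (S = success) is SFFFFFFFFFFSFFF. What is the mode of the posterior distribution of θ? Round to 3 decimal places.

θ̂_MAP = 0.370

The prior density ∝ θ^8(1−θ)^4 is the kernel of Beta(9, 5).
Data: 2 successes in 15 trials (from the sequence). The binomial likelihood contributes θ^2(1−θ)^13, so the posterior is Beta(9+2, 5+13) = Beta(11, 18).
For Beta(a, b) with a, b > 1 the mode is (a−1)/(a+b−2) = 10/27 ≈ 0.370.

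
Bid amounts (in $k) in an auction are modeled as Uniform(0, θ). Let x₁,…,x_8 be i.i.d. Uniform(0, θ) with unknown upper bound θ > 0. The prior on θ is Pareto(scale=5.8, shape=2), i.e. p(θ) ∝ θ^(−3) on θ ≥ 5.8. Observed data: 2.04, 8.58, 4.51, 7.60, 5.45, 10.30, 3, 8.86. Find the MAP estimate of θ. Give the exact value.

θ̂_MAP = 10.30

The Uniform(0, θ) likelihood is θ^(−n) for θ ≥ max(xᵢ), zero otherwise. Here max(xᵢ) = 10.30.
Posterior ∝ θ^(−3) · θ^(−8) = θ^(−11) on θ ≥ max(5.8, 10.30) = 10.30.
This density is strictly decreasing in θ, so the posterior mode lies at the lower boundary of the support.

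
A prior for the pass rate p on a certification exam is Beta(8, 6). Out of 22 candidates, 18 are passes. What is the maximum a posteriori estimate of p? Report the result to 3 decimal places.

Prior: Beta(8, 6).
Data: 18 successes in 22 trials. The binomial likelihood contributes p^18(1−p)^4, so the posterior is Beta(8+18, 6+4) = Beta(26, 10).
For Beta(a, b) with a, b > 1 the mode is (a−1)/(a+b−2) = 25/34 ≈ 0.735.

p̂_MAP = 0.735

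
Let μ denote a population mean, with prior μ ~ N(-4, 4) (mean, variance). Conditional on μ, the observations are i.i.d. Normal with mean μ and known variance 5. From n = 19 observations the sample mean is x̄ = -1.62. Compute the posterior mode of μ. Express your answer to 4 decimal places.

μ̂_MAP = -1.7669

n = 19, x̄ = -1.62.
For a Normal prior and Normal likelihood with known variance, the posterior is Normal; its mode equals its mean, the precision-weighted average.
Prior precision 1/σ₀² = 1/4 = 0.25; data precision n/σ² = 19/5 = 3.8.
μ̂ = (0.25·(-4) + 3.8·(-1.62)) / (0.25 + 3.8) = (-7.156)/4.05 = -3578/2025 ≈ -1.7669.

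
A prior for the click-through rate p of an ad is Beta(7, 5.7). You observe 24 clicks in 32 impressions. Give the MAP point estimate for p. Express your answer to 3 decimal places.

p̂_MAP = 0.703

Prior: Beta(7, 5.7).
Data: 24 successes in 32 trials. The binomial likelihood contributes p^24(1−p)^8, so the posterior is Beta(7+24, 5.7+8) = Beta(31, 13.7).
For Beta(a, b) with a, b > 1 the mode is (a−1)/(a+b−2) = 30/42.7 ≈ 0.703.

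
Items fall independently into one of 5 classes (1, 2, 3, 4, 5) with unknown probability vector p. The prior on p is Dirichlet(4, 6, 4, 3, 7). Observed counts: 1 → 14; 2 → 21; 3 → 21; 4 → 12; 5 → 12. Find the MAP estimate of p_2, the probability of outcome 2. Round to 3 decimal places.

MAP estimate: 0.263

The posterior is Dirichlet(αᵢ + nᵢ) = Dirichlet(18, 27, 25, 15, 19).
For a Dirichlet(a₁,…,a_K) with all aᵢ > 1, the mode has j-th component (aⱼ − 1)/(Σaᵢ − K).
Here Σaᵢ = 104 and K = 5, so p_2 = (27 − 1)/(104 − 5) = 26/99 ≈ 0.263.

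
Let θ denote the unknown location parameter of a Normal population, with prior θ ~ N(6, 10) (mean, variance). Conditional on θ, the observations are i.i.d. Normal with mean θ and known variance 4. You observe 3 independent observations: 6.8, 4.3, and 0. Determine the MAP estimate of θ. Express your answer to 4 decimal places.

θ̂_MAP = 3.9706

n = 3; x̄ = (6.8 + 4.3 + 0)/3 = 11.1/3 = 3.7.
For a Normal prior and Normal likelihood with known variance, the posterior is Normal; its mode equals its mean, the precision-weighted average.
Prior precision 1/σ₀² = 1/10 = 0.1; data precision n/σ² = 3/4 = 0.75.
θ̂ = (0.1·6 + 0.75·3.7) / (0.1 + 0.75) = 3.375/0.85 = 135/34 ≈ 3.9706.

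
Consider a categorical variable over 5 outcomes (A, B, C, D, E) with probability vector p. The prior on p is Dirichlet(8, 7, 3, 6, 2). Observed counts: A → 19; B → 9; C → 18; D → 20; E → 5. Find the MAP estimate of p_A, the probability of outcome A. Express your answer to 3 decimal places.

The posterior is Dirichlet(αᵢ + nᵢ) = Dirichlet(27, 16, 21, 26, 7).
For a Dirichlet(a₁,…,a_K) with all aᵢ > 1, the mode has j-th component (aⱼ − 1)/(Σaᵢ − K).
Here Σaᵢ = 97 and K = 5, so p_A = (27 − 1)/(97 − 5) = 26/92 ≈ 0.283.

MAP estimate of p_A = 0.283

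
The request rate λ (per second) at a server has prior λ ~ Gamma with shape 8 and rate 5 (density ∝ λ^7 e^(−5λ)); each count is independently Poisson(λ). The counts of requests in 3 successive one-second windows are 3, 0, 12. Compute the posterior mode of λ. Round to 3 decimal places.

λ̂_MAP = 2.750

Σxᵢ = 3+0+12 = 15, with n = 3.
Posterior ∝ λ^7e^(−5λ) · λ^15e^(−3λ) = λ^22e^(−8λ), i.e. Gamma(shape=23, rate=8).
The mode of a Gamma(a, b) with a ≥ 1 (shape–rate) is (a−1)/b = 22/8 ≈ 2.750.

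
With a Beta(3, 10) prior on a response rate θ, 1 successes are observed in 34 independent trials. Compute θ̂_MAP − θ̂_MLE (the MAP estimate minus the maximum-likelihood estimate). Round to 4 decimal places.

Posterior is Beta(4, 43); MAP = (4−1)/(47−2) = 3/45 ≈ 0.06667.
MLE ignores the prior: θ̂_MLE = k/n = 1/34 ≈ 0.02941.
Difference = 3/45 − 1/34 = 19/510 ≈ 0.0373.

MAP − MLE = 0.0373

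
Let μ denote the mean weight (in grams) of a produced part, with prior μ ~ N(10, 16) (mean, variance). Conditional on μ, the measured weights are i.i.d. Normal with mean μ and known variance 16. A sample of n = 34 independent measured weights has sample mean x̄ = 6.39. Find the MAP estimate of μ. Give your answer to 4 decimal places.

μ̂_MAP = 6.4931

n = 34, x̄ = 6.39.
For a Normal prior and Normal likelihood with known variance, the posterior is Normal; its mode equals its mean, the precision-weighted average.
Prior precision 1/σ₀² = 1/16 = 0.0625; data precision n/σ² = 34/16 = 2.125.
μ̂ = (0.0625·10 + 2.125·6.39) / (0.0625 + 2.125) = 14.20375/2.1875 = 11363/1750 ≈ 6.4931.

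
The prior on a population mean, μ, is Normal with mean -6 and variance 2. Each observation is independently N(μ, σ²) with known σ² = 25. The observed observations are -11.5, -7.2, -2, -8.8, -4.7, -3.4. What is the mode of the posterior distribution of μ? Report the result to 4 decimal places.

μ̂_MAP = -6.0865

n = 6; x̄ = ((-11.5) + (-7.2) + (-2) + (-8.8) + (-4.7) + (-3.4))/6 = -37.6/6 = -94/15 ≈ -6.2667.
For a Normal prior and Normal likelihood with known variance, the posterior is Normal; its mode equals its mean, the precision-weighted average.
Prior precision 1/σ₀² = 1/2 = 0.5; data precision n/σ² = 6/25 = 0.24.
μ̂ = (0.5·(-6) + 0.24·(-94/15)) / (0.5 + 0.24) = (-4.504)/0.74 = -1126/185 ≈ -6.0865.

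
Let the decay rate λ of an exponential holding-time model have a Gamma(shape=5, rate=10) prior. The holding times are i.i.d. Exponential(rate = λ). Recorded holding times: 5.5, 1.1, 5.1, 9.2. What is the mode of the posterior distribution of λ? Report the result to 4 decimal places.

λ̂_MAP = 0.2589

The Exponential(rate=λ) likelihood is ∝ λ^n e^(−λΣtᵢ). Here n = 4 and Σtᵢ = 5.5 + 1.1 + 5.1 + 9.2 = 20.9.
Posterior ∝ λ^4e^(−10λ) · λ^4e^(−20.9λ) = λ^8e^(−30.9λ), i.e. Gamma(9, 30.9).
Mode = (a−1)/b = 8/30.9 ≈ 0.2589.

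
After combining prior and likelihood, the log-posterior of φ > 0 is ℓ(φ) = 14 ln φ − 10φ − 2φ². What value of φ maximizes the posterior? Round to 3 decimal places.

ℓ'(φ) = 14/φ − 10 − 4φ. Setting this to zero and multiplying by φ: 4φ² + 10φ − 14 = 0.
φ = (−10 + √(10² + 4·4·14)) / (2·4) = (−10 + √324) / 8 = (−10 + 18)/8 = 1.
ℓ''(φ) = −14/φ² − 4 < 0, confirming a maximum.

φ̂_MAP = 1.000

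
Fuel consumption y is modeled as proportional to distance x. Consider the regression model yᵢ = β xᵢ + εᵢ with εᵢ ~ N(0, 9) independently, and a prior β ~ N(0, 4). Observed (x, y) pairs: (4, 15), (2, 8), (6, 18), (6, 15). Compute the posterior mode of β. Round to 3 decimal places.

β̂_MAP = 2.907

log p(β | y) = −Σ(yᵢ − βxᵢ)²/(2·9) − β²/(2·4) + const.
Setting the derivative to zero: Σxᵢ(yᵢ − βxᵢ)/9 − β/4 = 0, so β = Σxᵢyᵢ / (Σxᵢ² + σ²/τ²).
Σxᵢyᵢ = 4·15 + 2·8 + 6·18 + 6·15 = 274; Σxᵢ² = 92; σ²/τ² = 2.25.
β̂_MAP = 274 / (92 + 2.25) = 274/94.25 ≈ 2.907.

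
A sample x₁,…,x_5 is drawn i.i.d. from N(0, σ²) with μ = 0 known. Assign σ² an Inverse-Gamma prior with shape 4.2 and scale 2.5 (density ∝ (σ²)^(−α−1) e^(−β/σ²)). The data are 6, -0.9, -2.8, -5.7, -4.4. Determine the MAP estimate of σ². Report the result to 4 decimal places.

σ̂²_MAP = 6.5909

Sum of squared deviations about the known mean: SS = (6−0)² + (-0.9−0)² + (-2.8−0)² + (-5.7−0)² + (-4.4−0)² = 96.5.
The Normal likelihood contributes (σ²)^(−n/2) exp(−SS/(2σ²)), so the posterior is Inverse-Gamma(α + n/2, β + SS/2) = Inverse-Gamma(6.7, 50.75).
The mode of Inverse-Gamma(a, b) is b/(a+1) = 50.75/7.7 ≈ 6.5909.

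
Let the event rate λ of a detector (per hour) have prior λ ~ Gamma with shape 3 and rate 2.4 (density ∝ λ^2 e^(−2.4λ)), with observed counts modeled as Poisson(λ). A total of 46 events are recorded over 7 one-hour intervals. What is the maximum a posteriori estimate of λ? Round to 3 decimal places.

λ̂_MAP = 5.106

Σxᵢ = 46, n = 7.
Posterior ∝ λ^2e^(−2.4λ) · λ^46e^(−7λ) = λ^48e^(−9.4λ), i.e. Gamma(shape=49, rate=9.4).
The mode of a Gamma(a, b) with a ≥ 1 (shape–rate) is (a−1)/b = 48/9.4 ≈ 5.106.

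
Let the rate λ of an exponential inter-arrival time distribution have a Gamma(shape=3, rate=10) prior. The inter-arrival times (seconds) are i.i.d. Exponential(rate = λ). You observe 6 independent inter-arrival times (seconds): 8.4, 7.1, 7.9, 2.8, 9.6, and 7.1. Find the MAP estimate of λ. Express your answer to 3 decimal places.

λ̂_MAP = 0.151

The Exponential(rate=λ) likelihood is ∝ λ^n e^(−λΣtᵢ). Here n = 6 and Σtᵢ = 8.4 + 7.1 + 7.9 + 2.8 + 9.6 + 7.1 = 42.9.
Posterior ∝ λ^2e^(−10λ) · λ^6e^(−42.9λ) = λ^8e^(−52.9λ), i.e. Gamma(9, 52.9).
Mode = (a−1)/b = 8/52.9 ≈ 0.151.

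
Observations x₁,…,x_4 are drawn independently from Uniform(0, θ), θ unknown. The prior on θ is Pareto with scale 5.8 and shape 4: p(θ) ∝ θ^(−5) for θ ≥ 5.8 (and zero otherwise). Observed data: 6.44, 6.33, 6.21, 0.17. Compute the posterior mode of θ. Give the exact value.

θ̂_MAP = 6.44

The Uniform(0, θ) likelihood is θ^(−n) for θ ≥ max(xᵢ), zero otherwise. Here max(xᵢ) = 6.44.
Posterior ∝ θ^(−5) · θ^(−4) = θ^(−9) on θ ≥ max(5.8, 6.44) = 6.44.
This density is strictly decreasing in θ, so the posterior mode lies at the lower boundary of the support.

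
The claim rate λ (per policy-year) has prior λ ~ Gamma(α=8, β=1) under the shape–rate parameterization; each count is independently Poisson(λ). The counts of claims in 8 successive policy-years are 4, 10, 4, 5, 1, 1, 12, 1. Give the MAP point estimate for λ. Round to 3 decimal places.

λ̂_MAP = 5.000

Σxᵢ = 4+10+4+5+1+1+12+1 = 38, with n = 8.
Posterior ∝ λ^7e^(−1λ) · λ^38e^(−8λ) = λ^45e^(−9λ), i.e. Gamma(shape=46, rate=9).
The mode of a Gamma(a, b) with a ≥ 1 (shape–rate) is (a−1)/b = 45/9 ≈ 5.000.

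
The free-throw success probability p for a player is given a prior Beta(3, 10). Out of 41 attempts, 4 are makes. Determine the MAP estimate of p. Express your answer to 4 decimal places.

p̂_MAP = 0.1154

Prior: Beta(3, 10).
Data: 4 successes in 41 trials. The binomial likelihood contributes p^4(1−p)^37, so the posterior is Beta(3+4, 10+37) = Beta(7, 47).
For Beta(a, b) with a, b > 1 the mode is (a−1)/(a+b−2) = 6/52 ≈ 0.1154.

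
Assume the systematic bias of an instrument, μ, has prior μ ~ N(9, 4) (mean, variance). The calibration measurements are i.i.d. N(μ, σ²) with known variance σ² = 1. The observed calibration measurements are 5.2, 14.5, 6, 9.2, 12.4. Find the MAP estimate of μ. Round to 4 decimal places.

n = 5; x̄ = (5.2 + 14.5 + 6 + 9.2 + 12.4)/5 = 47.3/5 = 9.46.
For a Normal prior and Normal likelihood with known variance, the posterior is Normal; its mode equals its mean, the precision-weighted average.
Prior precision 1/σ₀² = 1/4 = 0.25; data precision n/σ² = 5/1 = 5.
μ̂ = (0.25·9 + 5·9.46) / (0.25 + 5) = 49.55/5.25 = 991/105 ≈ 9.4381.

μ̂_MAP = 9.4381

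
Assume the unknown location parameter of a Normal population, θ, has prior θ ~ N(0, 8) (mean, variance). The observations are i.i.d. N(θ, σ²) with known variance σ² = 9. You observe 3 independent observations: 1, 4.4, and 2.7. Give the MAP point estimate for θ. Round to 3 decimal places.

θ̂_MAP = 1.964

n = 3; x̄ = (1 + 4.4 + 2.7)/3 = 8.1/3 = 2.7.
For a Normal prior and Normal likelihood with known variance, the posterior is Normal; its mode equals its mean, the precision-weighted average.
Prior precision 1/σ₀² = 1/8 = 0.125; data precision n/σ² = 3/9 = 1/3.
θ̂ = (0.125·0 + (1/3)·2.7) / (0.125 + 1/3) = 0.9/(11/24) = 108/55 ≈ 1.964.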